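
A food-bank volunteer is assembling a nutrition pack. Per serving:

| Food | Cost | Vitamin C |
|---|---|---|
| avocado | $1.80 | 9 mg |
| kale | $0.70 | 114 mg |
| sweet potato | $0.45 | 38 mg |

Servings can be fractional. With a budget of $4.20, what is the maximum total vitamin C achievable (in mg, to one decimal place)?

684.0 mg

Vitamin C per dollar: kale 162.9, sweet potato 84.44, avocado 5.
With no serving limits, spend the whole cost allowance on kale: $4.20 / $0.70 × 114 mg = 684.0 mg.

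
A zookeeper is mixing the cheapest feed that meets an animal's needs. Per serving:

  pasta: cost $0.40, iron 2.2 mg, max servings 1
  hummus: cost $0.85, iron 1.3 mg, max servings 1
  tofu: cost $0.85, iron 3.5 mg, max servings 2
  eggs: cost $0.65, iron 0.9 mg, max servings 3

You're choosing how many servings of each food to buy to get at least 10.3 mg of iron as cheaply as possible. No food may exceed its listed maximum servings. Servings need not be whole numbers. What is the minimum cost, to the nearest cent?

Cost per mg of iron: pasta $0.1818, tofu $0.2429, hummus $0.6538, eggs $0.7222.
Take 1 serving of pasta: +2.2 mg iron for $0.40 (total $0.40, still need 8.1 mg).
Take 2 servings of tofu: +7.0 mg iron for $1.70 (total $2.10, still need 1.1 mg).
Take 0.8462 servings of hummus: +1.1 mg iron for $0.72 (total $2.82, still need 0.0 mg).
Greedy by cheapest-per-mg is optimal for a single linear constraint, so the minimum cost is $2.82.

$2.82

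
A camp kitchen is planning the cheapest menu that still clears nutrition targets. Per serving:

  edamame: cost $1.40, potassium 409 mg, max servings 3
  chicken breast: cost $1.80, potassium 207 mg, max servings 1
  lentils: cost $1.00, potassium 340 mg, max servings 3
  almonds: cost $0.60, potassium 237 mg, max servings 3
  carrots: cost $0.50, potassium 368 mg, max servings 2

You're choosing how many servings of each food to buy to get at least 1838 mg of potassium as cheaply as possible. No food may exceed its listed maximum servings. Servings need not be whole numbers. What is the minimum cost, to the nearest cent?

Cost per mg of potassium: carrots $0.0014, almonds $0.0025, lentils $0.0029, edamame $0.0034, chicken breast $0.0087.
Take 2 servings of carrots: +736.0 mg potassium for $1.00 (total $1.00, still need 1102.0 mg).
Take 3 servings of almonds: +711.0 mg potassium for $1.80 (total $2.80, still need 391.0 mg).
Take 1.15 servings of lentils: +391.0 mg potassium for $1.15 (total $3.95, still need 0.0 mg).
Greedy by cheapest-per-mg is optimal for a single linear constraint, so the minimum cost is $3.95.

$3.95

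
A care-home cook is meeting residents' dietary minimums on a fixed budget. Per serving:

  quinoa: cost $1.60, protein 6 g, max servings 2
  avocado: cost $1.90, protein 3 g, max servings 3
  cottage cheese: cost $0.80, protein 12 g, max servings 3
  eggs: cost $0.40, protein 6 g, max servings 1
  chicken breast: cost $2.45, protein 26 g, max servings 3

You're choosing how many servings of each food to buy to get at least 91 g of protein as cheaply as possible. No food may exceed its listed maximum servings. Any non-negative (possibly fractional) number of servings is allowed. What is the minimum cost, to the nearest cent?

$7.42

Cost per g of protein: cottage cheese $0.0667, eggs $0.0667, chicken breast $0.0942, quinoa $0.2667, avocado $0.6333.
Take 3 servings of cottage cheese: +36.0 g protein for $2.40 (total $2.40, still need 55.0 g).
Take 1 serving of eggs: +6.0 g protein for $0.40 (total $2.80, still need 49.0 g).
Take 1.885 servings of chicken breast: +49.0 g protein for $4.62 (total $7.42, still need 0.0 g).
Greedy by cheapest-per-g is optimal for a single linear constraint, so the minimum cost is $7.42.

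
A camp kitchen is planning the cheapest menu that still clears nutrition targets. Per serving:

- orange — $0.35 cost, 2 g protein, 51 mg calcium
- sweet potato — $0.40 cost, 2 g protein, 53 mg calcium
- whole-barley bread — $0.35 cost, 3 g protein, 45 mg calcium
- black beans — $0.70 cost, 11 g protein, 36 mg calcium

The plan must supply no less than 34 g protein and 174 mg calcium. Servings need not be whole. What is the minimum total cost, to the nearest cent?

$2.45

orange only: max(34/2, 174/51) = 17 servings → $5.95.
sweet potato only: max(34/2, 174/53) = 17 servings → $6.80.
whole-barley bread only: max(34/3, 174/45) = 11.33 servings → $3.97.
black beans only: max(34/11, 174/36) = 4.833 servings → $3.38.
orange + sweet potato: the both-tight solution has a negative serving — not a feasible corner.
orange + whole-barley bread: intersection lies outside the first quadrant.
orange + black beans with both tight: 1.411 servings and 2.834 servings → $2.48.
sweet potato + whole-barley bread: the both-tight solution has a negative serving — not a feasible corner.
sweet potato + black beans with both tight: 1.35 servings and 2.845 servings → $2.53.
whole-barley bread + black beans with both tight: 1.783 servings and 2.605 servings → $2.45.
The minimum over all feasible corners is $2.45.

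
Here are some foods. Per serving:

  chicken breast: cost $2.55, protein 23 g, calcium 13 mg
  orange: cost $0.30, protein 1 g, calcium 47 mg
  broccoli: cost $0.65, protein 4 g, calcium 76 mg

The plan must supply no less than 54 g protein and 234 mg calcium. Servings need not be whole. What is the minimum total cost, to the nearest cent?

$6.56

Check every corner: each single food scaled to meet both minima, and each pair solved so both constraints bind.
chicken breast only: max(54/23, 234/13) = 18 servings → $45.90.
orange only: max(54/1, 234/47) = 54 servings → $16.20.
broccoli only: max(54/4, 234/76) = 13.5 servings → $8.78.
chicken breast + orange with both tight: 2.157 servings and 4.382 servings → $6.82.
chicken breast + broccoli with both tight: 1.868 servings and 2.759 servings → $6.56.
orange + broccoli: intersection lies outside the first quadrant.
Cheapest feasible corner: $6.56.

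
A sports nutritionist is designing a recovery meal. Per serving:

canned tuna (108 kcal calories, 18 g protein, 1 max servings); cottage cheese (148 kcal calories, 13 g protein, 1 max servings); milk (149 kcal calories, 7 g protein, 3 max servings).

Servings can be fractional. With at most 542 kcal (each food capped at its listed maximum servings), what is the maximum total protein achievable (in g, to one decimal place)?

Protein per kcal: canned tuna 0.1667, cottage cheese 0.08784, milk 0.04698.
Take 1 serving of canned tuna: uses 108 kcal, +18.0 g protein (running total 18.0 g).
Take 1 serving of cottage cheese: uses 148 kcal, +13.0 g protein (running total 31.0 g).
Take 1.919 servings of milk: uses 286 kcal, +13.4 g protein (running total 44.4 g).
Filling greedily by protein-per-kcal is optimal for one linear limit, giving 44.4 g.

44.4 g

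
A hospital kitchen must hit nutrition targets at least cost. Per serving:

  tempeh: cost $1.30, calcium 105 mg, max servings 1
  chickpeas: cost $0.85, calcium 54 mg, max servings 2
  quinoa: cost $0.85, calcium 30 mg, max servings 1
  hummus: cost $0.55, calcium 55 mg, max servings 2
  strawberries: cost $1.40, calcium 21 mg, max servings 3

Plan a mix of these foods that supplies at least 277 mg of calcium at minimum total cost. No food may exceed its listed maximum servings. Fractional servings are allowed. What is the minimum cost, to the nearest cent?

Cost per mg of calcium: hummus $0.0100, tempeh $0.0124, chickpeas $0.0157, quinoa $0.0283, strawberries $0.0667.
Take 2 servings of hummus: +110.0 mg calcium for $1.10 (total $1.10, still need 167.0 mg).
Take 1 serving of tempeh: +105.0 mg calcium for $1.30 (total $2.40, still need 62.0 mg).
Take 1.148 servings of chickpeas: +62.0 mg calcium for $0.98 (total $3.38, still need 0.0 mg).
Filling from the cheapest source first is optimal under one linear minimum: $3.38.

$3.38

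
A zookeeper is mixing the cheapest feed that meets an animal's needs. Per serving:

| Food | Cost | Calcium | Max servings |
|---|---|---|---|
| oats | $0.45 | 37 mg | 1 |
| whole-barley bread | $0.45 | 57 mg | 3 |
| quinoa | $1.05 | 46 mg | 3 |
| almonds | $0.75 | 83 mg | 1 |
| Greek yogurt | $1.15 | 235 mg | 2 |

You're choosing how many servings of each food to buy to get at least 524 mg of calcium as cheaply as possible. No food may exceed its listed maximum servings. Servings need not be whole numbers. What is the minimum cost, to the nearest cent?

Cost per mg of calcium: Greek yogurt $0.0049, whole-barley bread $0.0079, almonds $0.0090, oats $0.0122, quinoa $0.0228.
Take 2 servings of Greek yogurt: +470.0 mg calcium for $2.30 (total $2.30, still need 54.0 mg).
Take 0.9474 servings of whole-barley bread: +54.0 mg calcium for $0.43 (total $2.73, still need 0.0 mg).
Greedy by cheapest-per-mg is optimal for a single linear constraint, so the minimum cost is $2.73.

$2.73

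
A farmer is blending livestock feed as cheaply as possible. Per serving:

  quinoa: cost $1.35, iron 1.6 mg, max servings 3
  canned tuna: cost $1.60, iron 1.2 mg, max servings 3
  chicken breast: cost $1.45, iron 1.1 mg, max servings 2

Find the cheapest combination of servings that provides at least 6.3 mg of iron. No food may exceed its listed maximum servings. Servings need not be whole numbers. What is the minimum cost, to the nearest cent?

$6.03

Cost per mg of iron: quinoa $0.8438, chicken breast $1.3182, canned tuna $1.3333.
Take 3 servings of quinoa: +4.8 mg iron for $4.05 (total $4.05, still need 1.5 mg).
Take 1.364 servings of chicken breast: +1.5 mg iron for $1.98 (total $6.03, still need 0.0 mg).
Greedy by cheapest-per-mg is optimal for a single linear constraint, so the minimum cost is $6.03.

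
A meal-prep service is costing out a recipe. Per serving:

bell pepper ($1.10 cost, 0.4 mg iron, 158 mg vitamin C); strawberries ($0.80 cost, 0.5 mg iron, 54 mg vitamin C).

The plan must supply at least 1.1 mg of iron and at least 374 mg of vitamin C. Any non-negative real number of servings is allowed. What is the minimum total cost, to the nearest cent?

With two linear requirements the optimum uses one or two foods; enumerate the corners.
bell pepper only: max(1.1/0.4, 374/158) = 2.75 servings → $3.02.
strawberries only: max(1.1/0.5, 374/54) = 6.926 servings → $5.54.
bell pepper + strawberries with both tight: 2.223 servings and 0.4216 servings → $2.78.
Cheapest feasible corner: $2.78.

$2.78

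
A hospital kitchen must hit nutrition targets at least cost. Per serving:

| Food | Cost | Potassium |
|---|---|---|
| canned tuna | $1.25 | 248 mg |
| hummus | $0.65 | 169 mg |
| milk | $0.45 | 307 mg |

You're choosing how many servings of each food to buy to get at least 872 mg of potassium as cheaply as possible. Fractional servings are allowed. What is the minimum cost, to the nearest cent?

$1.28

Cost per mg of potassium: milk $0.0015, hummus $0.0038, canned tuna $0.0050.
With no serving limits, use only milk: 872 mg / 307 mg = 2.84 servings × $0.45 = $1.28.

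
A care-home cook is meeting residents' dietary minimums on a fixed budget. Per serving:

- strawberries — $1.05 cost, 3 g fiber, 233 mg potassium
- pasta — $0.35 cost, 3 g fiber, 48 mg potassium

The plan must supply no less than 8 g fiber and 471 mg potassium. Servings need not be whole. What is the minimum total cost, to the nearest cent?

$2.23

Two binding constraints pin down two serving amounts, so the optimal mix uses at most two foods. The candidates are each food alone (scaled to the tighter of fiber/potassium) and each pair with both constraints tight.
strawberries only: max(8/3, 471/233) = 2.667 servings → $2.80.
pasta only: max(8/3, 471/48) = 9.812 servings → $3.43.
strawberries + pasta with both tight: 1.854 servings and 0.8126 servings → $2.23.
Cheapest feasible corner: $2.23.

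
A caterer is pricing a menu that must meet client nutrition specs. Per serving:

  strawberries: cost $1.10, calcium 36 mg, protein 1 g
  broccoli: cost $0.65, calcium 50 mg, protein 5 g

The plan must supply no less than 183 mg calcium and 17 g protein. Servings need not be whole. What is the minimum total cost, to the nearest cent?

$2.38

This is a tiny linear program; its minimum lies at a vertex of the feasible set. List the vertices and price them.
strawberries only: max(183/36, 17/1) = 17 servings → $18.70.
broccoli only: max(183/50, 17/5) = 3.66 servings → $2.38.
strawberries + broccoli with both tight: 0.5 servings and 3.3 servings → $2.69.
The minimum over all feasible corners is $2.38.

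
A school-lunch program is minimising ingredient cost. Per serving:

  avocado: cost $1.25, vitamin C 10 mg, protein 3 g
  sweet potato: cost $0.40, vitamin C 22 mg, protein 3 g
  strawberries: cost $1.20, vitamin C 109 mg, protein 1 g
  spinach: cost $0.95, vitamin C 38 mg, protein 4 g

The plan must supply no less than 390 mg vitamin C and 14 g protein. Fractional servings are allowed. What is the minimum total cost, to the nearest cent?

$4.88

Check every corner: each single food scaled to meet both minima, and each pair solved so both constraints bind.
avocado only: max(390/10, 14/3) = 39 servings → $48.75.
sweet potato only: max(390/22, 14/3) = 17.73 servings → $7.09.
strawberries only: max(390/109, 14/1) = 14 servings → $16.80.
spinach only: max(390/38, 14/4) = 10.26 servings → $9.75.
avocado + sweet potato with both targets exact would need a negative amount; discard.
avocado + strawberries with both tight: 3.584 servings and 3.249 servings → $8.38.
avocado + spinach: the both-tight solution has a negative serving — not a feasible corner.
sweet potato + strawberries with both tight: 3.725 servings and 2.826 servings → $4.88.
sweet potato + spinach: the both-tight solution has a negative serving — not a feasible corner.
strawberries + spinach with both tight: 2.583 servings and 2.854 servings → $5.81.
The minimum over all feasible corners is $4.88.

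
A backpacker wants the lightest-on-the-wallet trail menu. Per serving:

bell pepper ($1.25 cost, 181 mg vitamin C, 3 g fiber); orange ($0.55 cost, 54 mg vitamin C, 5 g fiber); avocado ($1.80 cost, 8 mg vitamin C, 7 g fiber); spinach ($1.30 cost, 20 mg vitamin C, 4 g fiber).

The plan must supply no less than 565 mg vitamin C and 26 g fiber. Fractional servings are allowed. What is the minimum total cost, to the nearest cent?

A basic optimal solution has at most two foods positive. Try each food alone and each pair with both targets met exactly.
bell pepper only: max(565/181, 26/3) = 8.667 servings → $10.83.
orange only: max(565/54, 26/5) = 10.46 servings → $5.75.
avocado only: max(565/8, 26/7) = 70.62 servings → $127.12.
spinach only: max(565/20, 26/4) = 28.25 servings → $36.73.
bell pepper + orange with both tight: 1.913 servings and 4.052 servings → $4.62.
bell pepper + avocado with both tight: 3.014 servings and 2.422 servings → $8.13.
bell pepper + spinach with both tight: 2.62 servings and 4.535 servings → $9.17.
orange + avocado: the both-tight solution has a negative serving — not a feasible corner.
orange + spinach with both targets exact would need a negative amount; discard.
avocado + spinach: the both-tight solution has a negative serving — not a feasible corner.
The minimum over all feasible corners is $4.62.

$4.62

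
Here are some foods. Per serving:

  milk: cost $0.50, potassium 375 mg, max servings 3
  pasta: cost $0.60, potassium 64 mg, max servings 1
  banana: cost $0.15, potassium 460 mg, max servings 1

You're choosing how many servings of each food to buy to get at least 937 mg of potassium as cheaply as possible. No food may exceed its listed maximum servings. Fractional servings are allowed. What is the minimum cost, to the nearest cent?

Cost per mg of potassium: banana $0.0003, milk $0.0013, pasta $0.0094.
Take 1 serving of banana: +460.0 mg potassium for $0.15 (total $0.15, still need 477.0 mg).
Take 1.272 servings of milk: +477.0 mg potassium for $0.64 (total $0.79, still need 0.0 mg).
Greedy by cheapest-per-mg is optimal for a single linear constraint, so the minimum cost is $0.79.

$0.79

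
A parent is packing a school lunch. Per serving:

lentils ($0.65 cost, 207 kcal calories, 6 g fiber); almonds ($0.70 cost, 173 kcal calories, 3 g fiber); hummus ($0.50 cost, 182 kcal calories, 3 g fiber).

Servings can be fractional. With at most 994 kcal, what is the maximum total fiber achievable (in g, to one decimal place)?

28.8 g

Fiber per kcal: lentils 0.02899, almonds 0.01734, hummus 0.01648.
With no serving limits, spend the whole calories allowance on lentils: 994 kcal / 207 kcal × 6 g = 28.8 g.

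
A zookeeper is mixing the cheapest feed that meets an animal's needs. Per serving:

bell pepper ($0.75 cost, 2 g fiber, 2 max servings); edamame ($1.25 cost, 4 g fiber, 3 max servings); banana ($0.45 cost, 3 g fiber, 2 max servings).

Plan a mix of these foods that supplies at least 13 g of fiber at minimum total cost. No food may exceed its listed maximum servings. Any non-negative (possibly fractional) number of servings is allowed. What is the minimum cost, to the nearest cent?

$3.09

Cost per g of fiber: banana $0.1500, edamame $0.3125, bell pepper $0.3750.
Take 2 servings of banana: +6.0 g fiber for $0.90 (total $0.90, still need 7.0 g).
Take 1.75 servings of edamame: +7.0 g fiber for $2.19 (total $3.09, still need 0.0 g).
Greedy by cheapest-per-g is optimal for a single linear constraint, so the minimum cost is $3.09.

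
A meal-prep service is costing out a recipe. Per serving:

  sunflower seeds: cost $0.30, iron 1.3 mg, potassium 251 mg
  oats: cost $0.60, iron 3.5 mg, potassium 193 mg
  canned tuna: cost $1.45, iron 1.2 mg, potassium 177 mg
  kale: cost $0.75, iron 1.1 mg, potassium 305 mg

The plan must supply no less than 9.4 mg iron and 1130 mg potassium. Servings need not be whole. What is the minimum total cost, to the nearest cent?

A basic optimal solution has at most two foods positive. Try each food alone and each pair with both targets met exactly.
sunflower seeds only: max(9.4/1.3, 1130/251) = 7.231 servings → $2.17.
oats only: max(9.4/3.5, 1130/193) = 5.855 servings → $3.51.
canned tuna only: max(9.4/1.2, 1130/177) = 7.833 servings → $11.36.
kale only: max(9.4/1.1, 1130/305) = 8.545 servings → $6.41.
sunflower seeds + oats with both tight: 3.411 servings and 1.419 servings → $1.87.
sunflower seeds + canned tuna: the both-tight solution has a negative serving — not a feasible corner.
sunflower seeds + kale: intersection lies outside the first quadrant.
oats + canned tuna with both tight: 0.7935 servings and 5.519 servings → $8.48.
oats + kale with both tight: 1.899 servings and 2.503 servings → $3.02.
canned tuna + kale: the both-tight solution has a negative serving — not a feasible corner.
So the least-cost plan costs $1.87.

$1.87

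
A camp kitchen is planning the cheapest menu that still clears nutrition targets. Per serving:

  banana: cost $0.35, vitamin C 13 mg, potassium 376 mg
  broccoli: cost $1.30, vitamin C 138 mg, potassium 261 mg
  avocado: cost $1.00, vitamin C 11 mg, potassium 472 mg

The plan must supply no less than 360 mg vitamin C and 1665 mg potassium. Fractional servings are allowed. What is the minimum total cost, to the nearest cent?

$4.03

banana only: max(360/13, 1665/376) = 27.69 servings → $9.69.
broccoli only: max(360/138, 1665/261) = 6.379 servings → $8.29.
avocado only: max(360/11, 1665/472) = 32.73 servings → $32.73.
banana + broccoli with both tight: 2.8 servings and 2.345 servings → $4.03.
banana + avocado: the both-tight solution has a negative serving — not a feasible corner.
broccoli + avocado with both tight: 2.435 servings and 2.181 servings → $5.35.
So the least-cost plan costs $4.03.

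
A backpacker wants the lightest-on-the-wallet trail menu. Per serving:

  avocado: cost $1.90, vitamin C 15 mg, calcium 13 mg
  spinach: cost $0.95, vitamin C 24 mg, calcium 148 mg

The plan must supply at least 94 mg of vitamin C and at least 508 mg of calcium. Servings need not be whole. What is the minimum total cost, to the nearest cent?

$3.72

Compare the cost at each extreme point of the feasible region.
avocado only: max(94/15, 508/13) = 39.08 servings → $74.25.
spinach only: max(94/24, 508/148) = 3.917 servings → $3.72.
avocado + spinach with both tight: 0.9015 servings and 3.353 servings → $4.90.
Cheapest feasible corner: $3.72.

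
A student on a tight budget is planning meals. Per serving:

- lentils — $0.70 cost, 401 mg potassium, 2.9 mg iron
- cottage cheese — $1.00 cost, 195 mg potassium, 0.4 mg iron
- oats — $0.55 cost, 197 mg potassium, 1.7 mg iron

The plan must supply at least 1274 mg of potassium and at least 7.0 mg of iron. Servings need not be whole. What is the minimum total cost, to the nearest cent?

Check every corner: each single food scaled to meet both minima, and each pair solved so both constraints bind.
lentils only: max(1274/401, 7.0/2.9) = 3.177 servings → $2.22.
cottage cheese only: max(1274/195, 7.0/0.4) = 17.5 servings → $17.50.
oats only: max(1274/197, 7.0/1.7) = 6.467 servings → $3.56.
lentils + cottage cheese with both tight: 2.112 servings and 2.191 servings → $3.67.
lentils + oats: the both-tight solution has a negative serving — not a feasible corner.
cottage cheese + oats with both tight: 3.114 servings and 3.385 servings → $4.98.
Cheapest feasible corner: $2.22.

$2.22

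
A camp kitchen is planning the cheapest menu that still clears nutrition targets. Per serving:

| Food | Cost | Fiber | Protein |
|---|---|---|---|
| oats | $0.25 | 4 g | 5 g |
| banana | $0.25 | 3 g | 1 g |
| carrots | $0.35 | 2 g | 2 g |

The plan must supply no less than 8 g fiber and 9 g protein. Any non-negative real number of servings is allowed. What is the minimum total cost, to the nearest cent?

$0.50

An LP optimum is at a vertex; with two nutrient constraints at most two foods are used. Check each candidate.
oats only: max(8/4, 9/5) = 2 servings → $0.50.
banana only: max(8/3, 9/1) = 9 servings → $2.25.
carrots only: max(8/2, 9/2) = 4.5 servings → $1.57.
oats + banana with both tight: 1.727 servings and 0.3636 servings → $0.52.
oats + carrots with both tight: 1 serving and 2 servings → $0.95.
banana + carrots: the both-tight solution has a negative serving — not a feasible corner.
Cheapest feasible corner: $0.50.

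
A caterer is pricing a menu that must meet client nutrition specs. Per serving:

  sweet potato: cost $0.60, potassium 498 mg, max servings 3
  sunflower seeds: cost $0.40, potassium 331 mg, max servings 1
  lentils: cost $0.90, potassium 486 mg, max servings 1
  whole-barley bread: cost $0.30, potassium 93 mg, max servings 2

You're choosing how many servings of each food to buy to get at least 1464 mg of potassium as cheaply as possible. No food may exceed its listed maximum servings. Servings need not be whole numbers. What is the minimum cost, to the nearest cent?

$1.76

Cost per mg of potassium: sweet potato $0.0012, sunflower seeds $0.0012, lentils $0.0019, whole-barley bread $0.0032.
Take 2.94 servings of sweet potato: +1464.0 mg potassium for $1.76 (total $1.76, still need 0.0 mg).
Filling from the cheapest source first is optimal under one linear minimum: $1.76.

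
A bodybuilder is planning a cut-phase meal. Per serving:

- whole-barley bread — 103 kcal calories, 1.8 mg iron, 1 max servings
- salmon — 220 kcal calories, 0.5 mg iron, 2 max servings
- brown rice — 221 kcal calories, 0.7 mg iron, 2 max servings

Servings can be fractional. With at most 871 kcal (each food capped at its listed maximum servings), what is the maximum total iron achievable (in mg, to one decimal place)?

3.9 mg

Iron per kcal: whole-barley bread 0.01748, brown rice 0.003167, salmon 0.002273.
Take 1 serving of whole-barley bread: uses 103 kcal, +1.8 mg iron (running total 1.8 mg).
Take 2 servings of brown rice: uses 442 kcal, +1.4 mg iron (running total 3.2 mg).
Take 1.482 servings of salmon: uses 326 kcal, +0.7 mg iron (running total 3.9 mg).
Filling greedily by iron-per-kcal is optimal for one linear limit, giving 3.9 mg.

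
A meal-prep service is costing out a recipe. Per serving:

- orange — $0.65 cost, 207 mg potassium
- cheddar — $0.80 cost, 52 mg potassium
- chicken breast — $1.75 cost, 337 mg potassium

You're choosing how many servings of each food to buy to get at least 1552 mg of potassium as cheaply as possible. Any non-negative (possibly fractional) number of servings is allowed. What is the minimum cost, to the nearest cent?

$4.87

Cost per mg of potassium: orange $0.0031, chicken breast $0.0052, cheddar $0.0154.
With no serving limits, use only orange: 1552 mg / 207 mg = 7.498 servings × $0.65 = $4.87.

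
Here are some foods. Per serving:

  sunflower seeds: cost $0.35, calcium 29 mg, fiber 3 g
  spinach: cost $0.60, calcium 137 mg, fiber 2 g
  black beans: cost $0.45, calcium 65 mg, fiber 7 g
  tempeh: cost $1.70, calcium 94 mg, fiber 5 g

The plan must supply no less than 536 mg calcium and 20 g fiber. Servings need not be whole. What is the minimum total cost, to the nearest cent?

$2.68

Compare the cost at each extreme point of the feasible region.
sunflower seeds only: max(536/29, 20/3) = 18.48 servings → $6.47.
spinach only: max(536/137, 20/2) = 10 servings → $6.00.
black beans only: max(536/65, 20/7) = 8.246 servings → $3.71.
tempeh only: max(536/94, 20/5) = 5.702 servings → $9.69.
sunflower seeds + spinach with both tight: 4.725 servings and 2.912 servings → $3.40.
sunflower seeds + black beans: intersection lies outside the first quadrant.
sunflower seeds + tempeh: intersection lies outside the first quadrant.
spinach + black beans with both tight: 2.958 servings and 2.012 servings → $2.68.
spinach + tempeh with both tight: 1.61 servings and 3.356 servings → $6.67.
black beans + tempeh: the both-tight solution has a negative serving — not a feasible corner.
Cheapest feasible corner: $2.68.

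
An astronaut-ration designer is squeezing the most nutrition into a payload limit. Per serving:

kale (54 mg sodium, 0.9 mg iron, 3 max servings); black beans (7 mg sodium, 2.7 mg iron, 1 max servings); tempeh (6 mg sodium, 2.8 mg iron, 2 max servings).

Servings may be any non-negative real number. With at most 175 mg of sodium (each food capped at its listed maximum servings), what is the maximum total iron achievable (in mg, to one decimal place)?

10.9 mg

Iron per mg sodium: tempeh 0.4667, black beans 0.3857, kale 0.01667.
Take 2 servings of tempeh: uses 12 mg sodium, +5.6 mg iron (running total 5.6 mg).
Take 1 serving of black beans: uses 7 mg sodium, +2.7 mg iron (running total 8.3 mg).
Take 2.889 servings of kale: uses 156 mg sodium, +2.6 mg iron (running total 10.9 mg).
Greedy by best ratio exhausts the sodium allowance optimally: 10.9 mg.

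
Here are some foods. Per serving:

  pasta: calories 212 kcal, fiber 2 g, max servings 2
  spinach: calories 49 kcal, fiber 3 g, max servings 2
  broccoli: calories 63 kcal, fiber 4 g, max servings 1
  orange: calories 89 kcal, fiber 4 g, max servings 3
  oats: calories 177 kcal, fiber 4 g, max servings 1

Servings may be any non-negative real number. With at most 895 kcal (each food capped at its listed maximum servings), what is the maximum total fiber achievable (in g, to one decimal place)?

28.7 g

Fiber per kcal: broccoli 0.06349, spinach 0.06122, orange 0.04494, oats 0.0226, pasta 0.009434.
Take 1 serving of broccoli: uses 63 kcal, +4.0 g fiber (running total 4.0 g).
Take 2 servings of spinach: uses 98 kcal, +6.0 g fiber (running total 10.0 g).
Take 3 servings of orange: uses 267 kcal, +12.0 g fiber (running total 22.0 g).
Take 1 serving of oats: uses 177 kcal, +4.0 g fiber (running total 26.0 g).
Take 1.368 servings of pasta: uses 290 kcal, +2.7 g fiber (running total 28.7 g).
Greedy by best ratio exhausts the calories allowance optimally: 28.7 g.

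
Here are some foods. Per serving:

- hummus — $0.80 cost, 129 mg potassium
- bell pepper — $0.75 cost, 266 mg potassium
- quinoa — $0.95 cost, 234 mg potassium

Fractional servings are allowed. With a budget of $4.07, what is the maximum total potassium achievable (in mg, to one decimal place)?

1443.5 mg

Potassium per dollar: bell pepper 354.7, quinoa 246.3, hummus 161.2.
With no serving limits, spend the whole cost allowance on bell pepper: $4.07 / $0.75 × 266 mg = 1443.5 mg.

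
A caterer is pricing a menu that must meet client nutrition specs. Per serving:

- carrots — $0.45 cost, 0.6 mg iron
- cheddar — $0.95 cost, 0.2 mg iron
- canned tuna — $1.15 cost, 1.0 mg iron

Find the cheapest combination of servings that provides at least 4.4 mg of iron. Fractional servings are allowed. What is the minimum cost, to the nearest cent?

Cost per mg of iron: carrots $0.7500, canned tuna $1.1500, cheddar $4.7500.
With no serving limits, use only carrots: 4.4 mg / 0.6 mg = 7.333 servings × $0.45 = $3.30.

$3.30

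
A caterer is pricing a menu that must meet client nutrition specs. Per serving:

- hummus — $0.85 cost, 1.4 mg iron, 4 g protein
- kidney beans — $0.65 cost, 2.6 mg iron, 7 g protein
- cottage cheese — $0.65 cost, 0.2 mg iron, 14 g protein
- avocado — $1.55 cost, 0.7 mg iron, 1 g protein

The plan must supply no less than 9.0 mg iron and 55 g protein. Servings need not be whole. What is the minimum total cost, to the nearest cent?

$3.62

A basic optimal solution has at most two foods positive. Try each food alone and each pair with both targets met exactly.
hummus only: max(9.0/1.4, 55/4) = 13.75 servings → $11.69.
kidney beans only: max(9.0/2.6, 55/7) = 7.857 servings → $5.11.
cottage cheese only: max(9.0/0.2, 55/14) = 45 servings → $29.25.
avocado only: max(9.0/0.7, 55/1) = 55 servings → $85.25.
hummus + kidney beans: intersection lies outside the first quadrant.
hummus + cottage cheese with both tight: 6.117 servings and 2.181 servings → $6.62.
hummus + avocado: intersection lies outside the first quadrant.
kidney beans + cottage cheese with both tight: 3.286 servings and 2.286 servings → $3.62.
kidney beans + avocado: intersection lies outside the first quadrant.
cottage cheese + avocado with both tight: 3.073 servings and 11.98 servings → $20.57.
So the least-cost plan costs $3.62.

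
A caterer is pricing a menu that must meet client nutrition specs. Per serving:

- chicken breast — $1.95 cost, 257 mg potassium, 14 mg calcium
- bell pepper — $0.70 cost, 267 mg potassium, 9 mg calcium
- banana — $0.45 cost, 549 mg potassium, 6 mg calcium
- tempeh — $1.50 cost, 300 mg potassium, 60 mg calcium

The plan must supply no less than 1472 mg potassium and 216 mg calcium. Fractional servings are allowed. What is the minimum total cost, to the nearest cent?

For a min-cost LP with two ≥-constraints, a basic feasible solution has at most two positive variables.
chicken breast only: max(1472/257, 216/14) = 15.43 servings → $30.09.
bell pepper only: max(1472/267, 216/9) = 24 servings → $16.80.
banana only: max(1472/549, 216/6) = 36 servings → $16.20.
tempeh only: max(1472/300, 216/60) = 4.907 servings → $7.36.
chicken breast + bell pepper: intersection lies outside the first quadrant.
chicken breast + banana: the both-tight solution has a negative serving — not a feasible corner.
chicken breast + tempeh with both tight: 2.096 servings and 3.111 servings → $8.75.
bell pepper + banana with both targets exact would need a negative amount; discard.
bell pepper + tempeh with both tight: 1.766 servings and 3.335 servings → $6.24.
banana + tempeh with both tight: 0.7553 servings and 3.524 servings → $5.63.
So the least-cost plan costs $5.63.

$5.63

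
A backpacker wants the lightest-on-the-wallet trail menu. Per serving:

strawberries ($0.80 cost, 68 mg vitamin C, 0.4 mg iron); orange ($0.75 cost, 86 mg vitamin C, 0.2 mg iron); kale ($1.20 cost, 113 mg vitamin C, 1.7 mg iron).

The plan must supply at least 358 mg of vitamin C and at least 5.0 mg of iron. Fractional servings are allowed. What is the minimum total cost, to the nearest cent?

$3.74

Two binding constraints pin down two serving amounts, so the optimal mix uses at most two foods. The candidates are each food alone (scaled to the tighter of vitamin C/iron) and each pair with both constraints tight.
strawberries only: max(358/68, 5.0/0.4) = 12.5 servings → $10.00.
orange only: max(358/86, 5.0/0.2) = 25 servings → $18.75.
kale only: max(358/113, 5.0/1.7) = 3.168 servings → $3.80.
strawberries + orange: the both-tight solution has a negative serving — not a feasible corner.
strawberries + kale with both tight: 0.6193 servings and 2.795 servings → $3.85.
orange + kale with both tight: 0.3528 servings and 2.9 servings → $3.74.
Cheapest feasible corner: $3.74.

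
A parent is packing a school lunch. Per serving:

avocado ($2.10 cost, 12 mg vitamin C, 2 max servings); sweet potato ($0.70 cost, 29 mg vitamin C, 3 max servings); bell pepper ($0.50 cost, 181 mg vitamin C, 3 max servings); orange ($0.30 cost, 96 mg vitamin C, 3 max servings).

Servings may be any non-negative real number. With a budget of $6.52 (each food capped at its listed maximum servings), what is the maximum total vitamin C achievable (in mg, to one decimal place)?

929.5 mg

Vitamin C per dollar: bell pepper 362, orange 320, sweet potato 41.43, avocado 5.714.
Take 3 servings of bell pepper: spends $1.50, +543.0 mg vitamin C (running total 543.0 mg).
Take 3 servings of orange: spends $0.90, +288.0 mg vitamin C (running total 831.0 mg).
Take 3 servings of sweet potato: spends $2.10, +87.0 mg vitamin C (running total 918.0 mg).
Take 0.9619 servings of avocado: spends $2.02, +11.5 mg vitamin C (running total 929.5 mg).
Greedy by best ratio exhausts the cost allowance optimally: 929.5 mg.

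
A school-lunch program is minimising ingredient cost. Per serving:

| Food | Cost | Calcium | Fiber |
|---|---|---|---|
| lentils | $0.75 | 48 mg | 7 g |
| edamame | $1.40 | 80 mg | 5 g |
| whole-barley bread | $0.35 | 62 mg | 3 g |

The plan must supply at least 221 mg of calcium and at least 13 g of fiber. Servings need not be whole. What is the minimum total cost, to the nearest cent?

$1.48

With two linear requirements the optimum uses one or two foods; enumerate the corners.
lentils only: max(221/48, 13/7) = 4.604 servings → $3.45.
edamame only: max(221/80, 13/5) = 2.763 servings → $3.87.
whole-barley bread only: max(221/62, 13/3) = 4.333 servings → $1.52.
lentils + edamame: the both-tight solution has a negative serving — not a feasible corner.
lentils + whole-barley bread with both tight: 0.4931 servings and 3.183 servings → $1.48.
edamame + whole-barley bread with both tight: 2.043 servings and 0.9286 servings → $3.19.
So the least-cost plan costs $1.48.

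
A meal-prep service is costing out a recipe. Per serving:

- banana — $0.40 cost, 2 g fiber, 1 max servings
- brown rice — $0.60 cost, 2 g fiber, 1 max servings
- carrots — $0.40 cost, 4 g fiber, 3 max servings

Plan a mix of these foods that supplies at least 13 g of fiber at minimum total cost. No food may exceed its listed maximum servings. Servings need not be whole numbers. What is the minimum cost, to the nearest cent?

$1.40

Cost per g of fiber: carrots $0.1000, banana $0.2000, brown rice $0.3000.
Take 3 servings of carrots: +12.0 g fiber for $1.20 (total $1.20, still need 1.0 g).
Take 0.5 servings of banana: +1.0 g fiber for $0.20 (total $1.40, still need 0.0 g).
Filling from the cheapest source first is optimal under one linear minimum: $1.40.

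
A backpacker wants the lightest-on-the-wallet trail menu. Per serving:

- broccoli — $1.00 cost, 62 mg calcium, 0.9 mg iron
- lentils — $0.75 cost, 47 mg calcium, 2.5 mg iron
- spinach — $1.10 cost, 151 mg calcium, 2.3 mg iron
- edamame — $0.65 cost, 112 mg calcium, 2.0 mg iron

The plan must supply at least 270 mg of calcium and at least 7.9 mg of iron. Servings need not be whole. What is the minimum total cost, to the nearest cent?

$2.45

Two binding constraints pin down two serving amounts, so the optimal mix uses at most two foods. The candidates are each food alone (scaled to the tighter of calcium/iron) and each pair with both constraints tight.
broccoli only: max(270/62, 7.9/0.9) = 8.778 servings → $8.78.
lentils only: max(270/47, 7.9/2.5) = 5.745 servings → $4.31.
spinach only: max(270/151, 7.9/2.3) = 3.435 servings → $3.78.
edamame only: max(270/112, 7.9/2.0) = 3.95 servings → $2.57.
broccoli + lentils with both tight: 2.695 servings and 2.19 servings → $4.34.
broccoli + spinach: intersection lies outside the first quadrant.
broccoli + edamame: intersection lies outside the first quadrant.
lentils + spinach with both tight: 2.123 servings and 1.127 servings → $2.83.
lentils + edamame with both tight: 1.854 servings and 1.633 servings → $2.45.
spinach + edamame: the both-tight solution has a negative serving — not a feasible corner.
Cheapest feasible corner: $2.45.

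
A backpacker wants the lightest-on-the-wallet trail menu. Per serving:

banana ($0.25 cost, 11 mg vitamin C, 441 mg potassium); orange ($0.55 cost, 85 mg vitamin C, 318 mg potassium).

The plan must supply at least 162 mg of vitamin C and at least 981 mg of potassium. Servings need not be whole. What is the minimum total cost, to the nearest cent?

Minimising a linear cost over {vitamin C ≥ 162, potassium ≥ 981, servings ≥ 0} — the optimum is at a vertex, using one or two foods.
banana only: max(162/11, 981/441) = 14.73 servings → $3.68.
orange only: max(162/85, 981/318) = 3.085 servings → $1.70.
banana + orange with both tight: 0.9377 servings and 1.785 servings → $1.22.
So the least-cost plan costs $1.22.

$1.22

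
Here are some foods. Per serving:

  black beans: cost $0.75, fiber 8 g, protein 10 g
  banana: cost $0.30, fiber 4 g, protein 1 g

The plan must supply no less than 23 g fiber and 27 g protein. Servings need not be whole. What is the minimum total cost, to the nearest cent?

Compare the cost at each extreme point of the feasible region.
black beans only: max(23/8, 27/10) = 2.875 servings → $2.16.
banana only: max(23/4, 27/1) = 27 servings → $8.10.
black beans + banana with both tight: 2.656 servings and 0.4375 servings → $2.12.
So the least-cost plan costs $2.12.

$2.12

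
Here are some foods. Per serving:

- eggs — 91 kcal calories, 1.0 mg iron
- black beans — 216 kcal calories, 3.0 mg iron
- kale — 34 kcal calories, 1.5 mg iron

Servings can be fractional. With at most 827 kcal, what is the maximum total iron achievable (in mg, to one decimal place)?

Iron per kcal: kale 0.04412, black beans 0.01389, eggs 0.01099.
With no serving limits, spend the whole calories allowance on kale: 827 kcal / 34 kcal × 1.5 mg = 36.5 mg.

36.5 mg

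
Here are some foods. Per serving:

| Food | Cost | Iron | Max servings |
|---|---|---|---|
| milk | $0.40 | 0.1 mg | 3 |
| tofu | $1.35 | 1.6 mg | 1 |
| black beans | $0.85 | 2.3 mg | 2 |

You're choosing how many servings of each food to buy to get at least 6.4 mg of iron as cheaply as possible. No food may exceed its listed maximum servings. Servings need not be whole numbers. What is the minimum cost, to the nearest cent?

$3.85

Cost per mg of iron: black beans $0.3696, tofu $0.8438, milk $4.0000.
Take 2 servings of black beans: +4.6 mg iron for $1.70 (total $1.70, still need 1.8 mg).
Take 1 serving of tofu: +1.6 mg iron for $1.35 (total $3.05, still need 0.2 mg).
Take 2 servings of milk: +0.2 mg iron for $0.80 (total $3.85, still need 0.0 mg).
Filling from the cheapest source first is optimal under one linear minimum: $3.85.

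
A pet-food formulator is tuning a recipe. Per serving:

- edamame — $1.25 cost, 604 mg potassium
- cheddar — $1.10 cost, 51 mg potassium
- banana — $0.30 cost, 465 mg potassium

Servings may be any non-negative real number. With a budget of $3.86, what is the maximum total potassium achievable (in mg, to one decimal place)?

Potassium per dollar: banana 1550, edamame 483.2, cheddar 46.36.
With no serving limits, spend the whole cost allowance on banana: $3.86 / $0.30 × 465 mg = 5983.0 mg.

5983.0 mg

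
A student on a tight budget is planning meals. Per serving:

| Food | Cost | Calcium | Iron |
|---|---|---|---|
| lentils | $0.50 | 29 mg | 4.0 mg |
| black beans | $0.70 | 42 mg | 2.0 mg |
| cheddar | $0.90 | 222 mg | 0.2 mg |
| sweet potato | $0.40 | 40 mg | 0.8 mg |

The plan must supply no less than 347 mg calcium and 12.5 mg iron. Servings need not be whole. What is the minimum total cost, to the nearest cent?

$2.58

lentils only: max(347/29, 12.5/4.0) = 11.97 servings → $5.98.
black beans only: max(347/42, 12.5/2.0) = 8.262 servings → $5.78.
cheddar only: max(347/222, 12.5/0.2) = 62.5 servings → $56.25.
sweet potato only: max(347/40, 12.5/0.8) = 15.62 servings → $6.25.
lentils + black beans: the both-tight solution has a negative serving — not a feasible corner.
lentils + cheddar with both tight: 3.067 servings and 1.162 servings → $2.58.
lentils + sweet potato with both tight: 1.626 servings and 7.496 servings → $3.81.
black beans + cheddar with both tight: 6.211 servings and 0.388 servings → $4.70.
black beans + sweet potato with both tight: 4.793 servings and 3.642 servings → $4.81.
cheddar + sweet potato: the both-tight solution has a negative serving — not a feasible corner.
The minimum over all feasible corners is $2.58.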